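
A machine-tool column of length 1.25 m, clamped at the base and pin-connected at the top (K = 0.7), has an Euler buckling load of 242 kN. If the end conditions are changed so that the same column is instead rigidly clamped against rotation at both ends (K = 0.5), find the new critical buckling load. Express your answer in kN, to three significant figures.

P_cr ∝ 1/K², so P_cr,new = P_cr,old × (K_old/K_new)² = 242 × (0.7/0.5)²
= 242 × 1.960 = 474 kN

P_cr ≈ 474 kN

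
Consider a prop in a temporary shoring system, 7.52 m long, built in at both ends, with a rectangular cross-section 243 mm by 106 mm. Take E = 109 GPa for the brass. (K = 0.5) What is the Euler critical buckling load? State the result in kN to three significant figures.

P_cr ≈ 1840 kN

Buckling occurs about the weak axis: I_min = h·b³/12 with b = 106 mm (the shorter side).
I_min = 243×106³/12 = 2.412×10^7 mm⁴
I = 2.412×10^7 mm⁴ = 2.412×10^-5 m⁴
Effective length L_e = K·L = 0.5 × 7.52 = 3.760 m
P_cr = π²EI / L_e² = π² × 109×10⁹ × 2.412×10^-5 / 3.760² = 1.835×10^6 N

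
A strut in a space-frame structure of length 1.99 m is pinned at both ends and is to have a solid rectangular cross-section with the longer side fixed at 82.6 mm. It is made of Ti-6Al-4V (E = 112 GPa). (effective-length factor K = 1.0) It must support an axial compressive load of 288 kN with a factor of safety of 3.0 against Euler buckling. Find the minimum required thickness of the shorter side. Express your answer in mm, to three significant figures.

Required P_cr = n·P = 3.0 × 288 = 864.0 kN
L_e = K·L = 1 × 1.99 = 1.990 m
Required I = P_cr·L_e²/(π²E) = 8.640×10^5 × 1.990² / (π² × 1.12×10^11) = 3.095×10^-6 m⁴
I_req = 3.095×10^6 mm⁴
Rectangle, weak axis: I_min = h·b³/12 with h = 82.6 mm fixed  ⇒  b = (12I/h)^(1/3) = 76.6 mm

b ≈ 76.6 mm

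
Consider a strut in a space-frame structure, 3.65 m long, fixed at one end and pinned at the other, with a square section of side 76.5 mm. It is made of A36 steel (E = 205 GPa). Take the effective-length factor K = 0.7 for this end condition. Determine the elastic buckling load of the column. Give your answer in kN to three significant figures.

P_cr ≈ 885 kN

I = a⁴/12 = 76.5⁴/12 = 2.854×10^6 mm⁴
I = 2.854×10^6 mm⁴ = 2.854×10^-6 m⁴
Effective length L_e = K·L = 0.7 × 3.65 = 2.555 m
P_cr = π²EI / L_e² = π² × 205×10⁹ × 2.854×10^-6 / 2.555² = 8.846×10^5 N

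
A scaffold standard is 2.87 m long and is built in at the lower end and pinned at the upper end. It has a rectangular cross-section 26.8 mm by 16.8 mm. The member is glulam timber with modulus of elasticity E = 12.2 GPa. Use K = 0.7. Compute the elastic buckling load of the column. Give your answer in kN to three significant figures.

P_cr ≈ 0.316 kN

Buckling occurs about the weak axis: I_min = h·b³/12 with b = 16.8 mm (the shorter side).
I_min = 26.8×16.8³/12 = 1.059×10^4 mm⁴
I = 1.059×10^4 mm⁴ = 1.059×10^-8 m⁴
Effective length L_e = K·L = 0.7 × 2.87 = 2.009 m
P_cr = π²EI / L_e² = π² × 12.2×10⁹ × 1.059×10^-8 / 2.009² = 315.9 N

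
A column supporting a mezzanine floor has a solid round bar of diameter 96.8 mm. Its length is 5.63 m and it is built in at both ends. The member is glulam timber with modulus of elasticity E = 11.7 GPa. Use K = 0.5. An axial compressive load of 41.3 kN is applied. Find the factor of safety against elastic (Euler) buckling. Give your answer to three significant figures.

n ≈ 1.52

I = πd⁴/64 = π×96.8⁴/64 = 4.310×10^6 mm⁴
I = 4.310×10^6 mm⁴ = 4.310×10^-6 m⁴
Effective length L_e = K·L = 0.5 × 5.63 = 2.815 m
P_cr = π²EI / L_e² = π² × 11.7×10⁹ × 4.310×10^-6 / 2.815² = 6.281×10^4 N
Factor of safety n = P_cr / P = 62.806 / 41.3 = 1.52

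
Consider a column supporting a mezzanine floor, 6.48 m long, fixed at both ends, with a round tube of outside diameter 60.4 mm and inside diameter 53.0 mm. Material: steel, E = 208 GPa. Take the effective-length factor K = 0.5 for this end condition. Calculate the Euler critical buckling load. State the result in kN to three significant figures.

P_cr ≈ 52.0 kN

d_o = 60.4 mm, d_i = 53.0 mm
I = π(d_o⁴ − d_i⁴)/64 = π(60.4⁴ − 53.00⁴)/64 = 2.660×10^5 mm⁴
I = 2.660×10^5 mm⁴ = 2.660×10^-7 m⁴
Effective length L_e = K·L = 0.5 × 6.48 = 3.240 m
P_cr = π²EI / L_e² = π² × 208×10⁹ × 2.660×10^-7 / 3.240² = 5.202×10^4 N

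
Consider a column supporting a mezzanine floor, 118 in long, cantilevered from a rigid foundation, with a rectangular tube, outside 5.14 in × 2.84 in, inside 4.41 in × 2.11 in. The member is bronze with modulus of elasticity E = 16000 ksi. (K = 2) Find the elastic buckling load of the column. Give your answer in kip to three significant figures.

Weak-axis I_min = (h_o·b_o³ − h_i·b_i³)/12 with b_o = 2.84, b_i = 2.110 in (shorter outer/inner sides).
I_min = (5.14×2.84³ − 4.410×2.110³)/12 = 6.359 in⁴
Effective length L_e = K·L = 2 × 118 = 236.0 in
P_cr = π²EI / L_e² = π² × 16000×10³ × 6.359 / 236.0² = 1.803×10^4 lb

P_cr ≈ 18.0 kip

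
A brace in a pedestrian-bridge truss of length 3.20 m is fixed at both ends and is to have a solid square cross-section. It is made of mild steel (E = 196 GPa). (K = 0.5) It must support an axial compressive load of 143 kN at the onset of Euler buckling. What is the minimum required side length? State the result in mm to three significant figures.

L_e = K·L = 0.5 × 3.20 = 1.600 m
Required I = P_cr·L_e²/(π²E) = 1.430×10^5 × 1.600² / (π² × 1.96×10^11) = 1.892×10^-7 m⁴
I_req = 1.892×10^5 mm⁴
Solid square: I = a⁴/12  ⇒  a = (12I)^(1/4) = (12×1.892×10^5)^(1/4) = 38.8 mm

a ≈ 38.8 mm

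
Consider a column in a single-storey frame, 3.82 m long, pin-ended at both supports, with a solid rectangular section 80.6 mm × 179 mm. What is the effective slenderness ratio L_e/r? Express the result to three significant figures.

For a rectangle r_min = b/√12 = 80.6/√12 = 23.27 mm
L_e = K·L = 1 × 3.82 m = 3.820 m = 3820.0 mm
λ = L_e / r_min = 3820.0 / 23.27 = 164

λ ≈ 164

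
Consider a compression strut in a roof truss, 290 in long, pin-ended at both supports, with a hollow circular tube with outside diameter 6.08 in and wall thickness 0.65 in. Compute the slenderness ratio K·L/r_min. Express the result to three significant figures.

Inner diameter d_i = 6.08 − 2×0.65 = 4.780 in
I = π(d_o⁴ − d_i⁴)/64 = π(6.08⁴ − 4.780⁴)/64 = 41.45 in⁴
A = 11.09 in²;  r_min = √(I/A) = √(41.45/11.09) = 1.934 in
L_e = K·L = 1 × 290 = 290.0 in
λ = L_e / r_min = 290.00 / 1.934 = 150

λ ≈ 150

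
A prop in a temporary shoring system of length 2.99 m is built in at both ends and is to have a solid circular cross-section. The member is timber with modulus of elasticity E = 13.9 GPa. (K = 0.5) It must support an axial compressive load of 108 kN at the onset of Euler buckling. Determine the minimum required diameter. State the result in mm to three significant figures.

d ≈ 77.4 mm

L_e = K·L = 0.5 × 2.99 = 1.495 m
Required I = P_cr·L_e²/(π²E) = 1.080×10^5 × 1.495² / (π² × 1.39×10^10) = 1.760×10^-6 m⁴
I_req = 1.760×10^6 mm⁴
Solid circle: I = πd⁴/64  ⇒  d = (64I/π)^(1/4) = (64×1.760×10^6/π)^(1/4) = 77.4 mm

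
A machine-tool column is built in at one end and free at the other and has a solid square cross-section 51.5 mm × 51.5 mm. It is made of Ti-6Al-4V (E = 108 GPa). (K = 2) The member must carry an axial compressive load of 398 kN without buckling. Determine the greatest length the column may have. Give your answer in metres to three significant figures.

I = a⁴/12 = 51.5⁴/12 = 5.862×10^5 mm⁴
I = 5.862×10^-7 m⁴
At the buckling limit P_cr = P = 3.980×10^5 N
From P_cr = π²EI/(K·L)²:  L = (1/K)·√(π²EI/P_cr) = (1/2)·√(π²×1.08×10^11×5.862×10^-7/3.980×10^5)
L = 0.626 m

L_max ≈ 0.626 m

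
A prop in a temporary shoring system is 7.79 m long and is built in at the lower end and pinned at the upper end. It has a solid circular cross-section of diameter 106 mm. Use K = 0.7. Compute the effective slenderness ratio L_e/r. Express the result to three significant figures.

λ ≈ 206

For a solid circle r = d/4 = 106/4 = 26.50 mm
L_e = K·L = 0.7 × 7.79 m = 5.453 m = 5453.0 mm
λ = L_e / r_min = 5453.0 / 26.50 = 206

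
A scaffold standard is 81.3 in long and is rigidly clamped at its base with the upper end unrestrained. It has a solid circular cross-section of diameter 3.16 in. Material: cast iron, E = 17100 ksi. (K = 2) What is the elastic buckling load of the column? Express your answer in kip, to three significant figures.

P_cr ≈ 31.2 kip

I = πd⁴/64 = π×3.16⁴/64 = 4.895 in⁴
Effective length L_e = K·L = 2 × 81.3 = 162.6 in
P_cr = π²EI / L_e² = π² × 17100×10³ × 4.895 / 162.6² = 3.124×10^4 lb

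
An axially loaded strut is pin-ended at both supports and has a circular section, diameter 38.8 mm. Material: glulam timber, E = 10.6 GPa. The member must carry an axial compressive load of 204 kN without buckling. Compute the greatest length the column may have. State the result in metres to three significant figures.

L_max ≈ 0.239 m

I = πd⁴/64 = π×38.8⁴/64 = 1.112×10^5 mm⁴
I = 1.112×10^-7 m⁴
At the buckling limit P_cr = P = 2.040×10^5 N
From P_cr = π²EI/(K·L)²:  L = (1/K)·√(π²EI/P_cr) = (1/1)·√(π²×1.06×10^10×1.112×10^-7/2.040×10^5)
L = 0.239 m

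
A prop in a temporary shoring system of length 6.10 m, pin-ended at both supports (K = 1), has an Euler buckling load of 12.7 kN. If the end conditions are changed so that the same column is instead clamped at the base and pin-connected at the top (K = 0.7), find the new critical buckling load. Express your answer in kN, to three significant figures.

P_cr ∝ 1/K², so P_cr,new = P_cr,old × (K_old/K_new)² = 12.7 × (1/0.7)²
= 12.7 × 2.041 = 25.9 kN

P_cr ≈ 25.9 kN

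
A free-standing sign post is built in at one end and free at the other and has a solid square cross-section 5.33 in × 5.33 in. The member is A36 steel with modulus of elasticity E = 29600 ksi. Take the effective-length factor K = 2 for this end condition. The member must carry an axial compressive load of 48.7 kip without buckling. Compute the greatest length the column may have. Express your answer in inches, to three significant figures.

I = a⁴/12 = 5.33⁴/12 = 67.26 in⁴
At the buckling limit P_cr = P = 4.870×10^4 lb
From P_cr = π²EI/(K·L)²:  L = (1/K)·√(π²EI/P_cr) = (1/2)·√(π²×2.96×10^7×67.26/4.870×10^4)
L = 318 in

L_max ≈ 318 in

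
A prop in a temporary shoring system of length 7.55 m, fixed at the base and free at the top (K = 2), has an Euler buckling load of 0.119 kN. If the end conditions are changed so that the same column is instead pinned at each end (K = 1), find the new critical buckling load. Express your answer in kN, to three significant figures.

P_cr ∝ 1/K², so P_cr,new = P_cr,old × (K_old/K_new)² = 0.119 × (2/1)²
= 0.119 × 4.000 = 0.476 kN

P_cr ≈ 0.476 kN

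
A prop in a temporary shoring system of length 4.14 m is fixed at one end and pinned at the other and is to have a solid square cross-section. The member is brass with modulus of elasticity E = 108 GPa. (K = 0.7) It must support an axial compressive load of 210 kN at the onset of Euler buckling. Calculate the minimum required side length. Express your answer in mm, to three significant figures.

a ≈ 66.8 mm

L_e = K·L = 0.7 × 4.14 = 2.898 m
Required I = P_cr·L_e²/(π²E) = 2.100×10^5 × 2.898² / (π² × 1.08×10^11) = 1.655×10^-6 m⁴
I_req = 1.655×10^6 mm⁴
Solid square: I = a⁴/12  ⇒  a = (12I)^(1/4) = (12×1.655×10^6)^(1/4) = 66.8 mm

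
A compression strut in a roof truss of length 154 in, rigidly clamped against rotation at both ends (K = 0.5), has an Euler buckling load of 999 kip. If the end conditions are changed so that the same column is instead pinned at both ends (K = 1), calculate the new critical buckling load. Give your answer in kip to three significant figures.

P_cr ∝ 1/K², so P_cr,new = P_cr,old × (K_old/K_new)² = 999 × (0.5/1)²
= 999 × 0.2500 = 250 kip

P_cr ≈ 250 kip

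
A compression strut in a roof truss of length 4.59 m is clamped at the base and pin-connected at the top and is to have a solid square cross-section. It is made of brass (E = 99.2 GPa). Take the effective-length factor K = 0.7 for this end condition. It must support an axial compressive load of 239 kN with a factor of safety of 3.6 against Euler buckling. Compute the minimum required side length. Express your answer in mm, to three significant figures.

Required P_cr = n·P = 3.6 × 239 = 860.4 kN
L_e = K·L = 0.7 × 4.59 = 3.213 m
Required I = P_cr·L_e²/(π²E) = 8.604×10^5 × 3.213² / (π² × 9.92×10^10) = 9.072×10^-6 m⁴
I_req = 9.072×10^6 mm⁴
Solid square: I = a⁴/12  ⇒  a = (12I)^(1/4) = (12×9.072×10^6)^(1/4) = 102 mm

a ≈ 102 mm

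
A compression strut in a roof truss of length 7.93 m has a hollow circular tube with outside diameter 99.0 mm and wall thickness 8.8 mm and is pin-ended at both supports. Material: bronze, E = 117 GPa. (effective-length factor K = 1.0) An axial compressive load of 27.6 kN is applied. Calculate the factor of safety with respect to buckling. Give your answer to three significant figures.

n ≈ 1.70

Inner diameter d_i = 99.0 − 2×8.8 = 81.40 mm
I = π(d_o⁴ − d_i⁴)/64 = π(99.0⁴ − 81.40⁴)/64 = 2.560×10^6 mm⁴
I = 2.560×10^6 mm⁴ = 2.560×10^-6 m⁴
Effective length L_e = K·L = 1 × 7.93 = 7.930 m
P_cr = π²EI / L_e² = π² × 117×10⁹ × 2.560×10^-6 / 7.930² = 4.701×10^4 N
Factor of safety n = P_cr / P = 47.013 / 27.6 = 1.70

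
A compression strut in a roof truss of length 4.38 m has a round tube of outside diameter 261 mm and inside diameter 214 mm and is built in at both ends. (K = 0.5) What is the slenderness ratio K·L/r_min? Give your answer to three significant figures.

d_o = 261 mm, d_i = 214 mm
I = π(d_o⁴ − d_i⁴)/64 = π(261⁴ − 214.0⁴)/64 = 1.248×10^8 mm⁴
A = 1.753×10^4 mm²;  r_min = √(I/A) = √(1.248×10^8/1.753×10^4) = 84.38 mm
L_e = K·L = 0.5 × 4.38 m = 2.190 m = 2190.0 mm
λ = L_e / r_min = 2190.0 / 84.38 = 26.0

λ ≈ 26.0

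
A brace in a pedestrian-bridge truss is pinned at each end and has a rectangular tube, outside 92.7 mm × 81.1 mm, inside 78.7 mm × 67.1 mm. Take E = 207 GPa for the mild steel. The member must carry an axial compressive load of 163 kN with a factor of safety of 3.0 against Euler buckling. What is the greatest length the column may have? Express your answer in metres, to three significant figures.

Weak-axis I_min = (h_o·b_o³ − h_i·b_i³)/12 with b_o = 81.1, b_i = 67.10 mm (shorter outer/inner sides).
I_min = (92.7×81.1³ − 78.70×67.10³)/12 = 2.139×10^6 mm⁴
I = 2.139×10^-6 m⁴
Required critical load P_cr = n·P = 3.0 × 163 = 489.0 kN = 4.890×10^5 N
From P_cr = π²EI/(K·L)²:  L = (1/K)·√(π²EI/P_cr) = (1/1)·√(π²×2.07×10^11×2.139×10^-6/4.890×10^5)
L = 2.99 m

L_max ≈ 2.99 m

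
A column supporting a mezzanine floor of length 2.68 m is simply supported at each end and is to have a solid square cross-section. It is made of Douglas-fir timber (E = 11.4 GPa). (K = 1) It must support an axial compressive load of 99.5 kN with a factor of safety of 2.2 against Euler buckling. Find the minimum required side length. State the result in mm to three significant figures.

a ≈ 114 mm

Required P_cr = n·P = 2.2 × 99.5 = 218.9 kN
L_e = K·L = 1 × 2.68 = 2.680 m
Required I = P_cr·L_e²/(π²E) = 2.189×10^5 × 2.680² / (π² × 1.14×10^10) = 1.397×10^-5 m⁴
I_req = 1.397×10^7 mm⁴
Solid square: I = a⁴/12  ⇒  a = (12I)^(1/4) = (12×1.397×10^7)^(1/4) = 114 mm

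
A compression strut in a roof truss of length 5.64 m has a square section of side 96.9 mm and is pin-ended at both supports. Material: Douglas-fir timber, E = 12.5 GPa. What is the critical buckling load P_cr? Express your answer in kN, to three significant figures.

I = a⁴/12 = 96.9⁴/12 = 7.347×10^6 mm⁴
I = 7.347×10^6 mm⁴ = 7.347×10^-6 m⁴
Effective length L_e = K·L = 1 × 5.64 = 5.640 m
P_cr = π²EI / L_e² = π² × 12.5×10⁹ × 7.347×10^-6 / 5.640² = 2.849×10^4 N

P_cr ≈ 28.5 kN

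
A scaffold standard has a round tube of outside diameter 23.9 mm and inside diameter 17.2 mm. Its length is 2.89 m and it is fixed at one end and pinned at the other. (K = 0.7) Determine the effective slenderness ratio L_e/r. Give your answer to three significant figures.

λ ≈ 275

d_o = 23.9 mm, d_i = 17.2 mm
I = π(d_o⁴ − d_i⁴)/64 = π(23.9⁴ − 17.20⁴)/64 = 1.172×10^4 mm⁴
A = 216.3 mm²;  r_min = √(I/A) = √(1.172×10^4/216.3) = 7.361 mm
L_e = K·L = 0.7 × 2.89 m = 2.023 m = 2023.0 mm
λ = L_e / r_min = 2023.0 / 7.361 = 275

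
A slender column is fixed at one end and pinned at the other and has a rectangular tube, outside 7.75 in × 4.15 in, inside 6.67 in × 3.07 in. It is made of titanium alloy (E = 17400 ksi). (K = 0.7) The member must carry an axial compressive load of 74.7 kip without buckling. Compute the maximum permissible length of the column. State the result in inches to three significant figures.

Weak-axis I_min = (h_o·b_o³ − h_i·b_i³)/12 with b_o = 4.15, b_i = 3.070 in (shorter outer/inner sides).
I_min = (7.75×4.15³ − 6.670×3.070³)/12 = 30.08 in⁴
At the buckling limit P_cr = P = 7.470×10^4 lb
From P_cr = π²EI/(K·L)²:  L = (1/K)·√(π²EI/P_cr) = (1/0.7)·√(π²×1.74×10^7×30.08/7.470×10^4)
L = 376 in

L_max ≈ 376 in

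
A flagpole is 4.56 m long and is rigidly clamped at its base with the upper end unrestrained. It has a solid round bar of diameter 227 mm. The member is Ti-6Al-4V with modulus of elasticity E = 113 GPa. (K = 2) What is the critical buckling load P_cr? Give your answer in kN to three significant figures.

P_cr ≈ 1750 kN

I = πd⁴/64 = π×227⁴/64 = 1.303×10^8 mm⁴
I = 1.303×10^8 mm⁴ = 1.303×10^-4 m⁴
Effective length L_e = K·L = 2 × 4.56 = 9.120 m
P_cr = π²EI / L_e² = π² × 113×10⁹ × 1.303×10^-4 / 9.120² = 1.748×10^6 N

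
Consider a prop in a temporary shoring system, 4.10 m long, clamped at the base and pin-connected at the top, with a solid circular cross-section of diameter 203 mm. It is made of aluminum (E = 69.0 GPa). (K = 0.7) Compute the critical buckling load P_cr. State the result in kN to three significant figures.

P_cr ≈ 6890 kN

I = πd⁴/64 = π×203⁴/64 = 8.336×10^7 mm⁴
I = 8.336×10^7 mm⁴ = 8.336×10^-5 m⁴
Effective length L_e = K·L = 0.7 × 4.10 = 2.870 m
P_cr = π²EI / L_e² = π² × 69.0×10⁹ × 8.336×10^-5 / 2.870² = 6.892×10^6 N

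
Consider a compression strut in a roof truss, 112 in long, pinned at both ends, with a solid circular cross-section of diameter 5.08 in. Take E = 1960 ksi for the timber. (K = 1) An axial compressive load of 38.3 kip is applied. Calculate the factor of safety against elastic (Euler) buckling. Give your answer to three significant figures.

I = πd⁴/64 = π×5.08⁴/64 = 32.69 in⁴
Effective length L_e = K·L = 1 × 112 = 112.0 in
P_cr = π²EI / L_e² = π² × 1960×10³ × 32.69 / 112.0² = 5.041×10^4 lb
Factor of safety n = P_cr / P = 50.413 / 38.3 = 1.32

n ≈ 1.32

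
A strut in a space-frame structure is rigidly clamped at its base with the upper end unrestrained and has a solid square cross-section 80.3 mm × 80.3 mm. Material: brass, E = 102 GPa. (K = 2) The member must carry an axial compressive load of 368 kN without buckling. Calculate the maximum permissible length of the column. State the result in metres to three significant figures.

I = a⁴/12 = 80.3⁴/12 = 3.465×10^6 mm⁴
I = 3.465×10^-6 m⁴
At the buckling limit P_cr = P = 3.680×10^5 N
From P_cr = π²EI/(K·L)²:  L = (1/K)·√(π²EI/P_cr) = (1/2)·√(π²×1.02×10^11×3.465×10^-6/3.680×10^5)
L = 1.54 m

L_max ≈ 1.54 m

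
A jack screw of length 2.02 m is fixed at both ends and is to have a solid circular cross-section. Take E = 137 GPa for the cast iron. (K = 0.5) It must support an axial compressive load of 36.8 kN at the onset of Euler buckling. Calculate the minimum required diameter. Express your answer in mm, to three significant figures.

d ≈ 27.4 mm

L_e = K·L = 0.5 × 2.02 = 1.010 m
Required I = P_cr·L_e²/(π²E) = 3.680×10^4 × 1.010² / (π² × 1.37×10^11) = 2.776×10^-8 m⁴
I_req = 2.776×10^4 mm⁴
Solid circle: I = πd⁴/64  ⇒  d = (64I/π)^(1/4) = (64×2.776×10^4/π)^(1/4) = 27.4 mm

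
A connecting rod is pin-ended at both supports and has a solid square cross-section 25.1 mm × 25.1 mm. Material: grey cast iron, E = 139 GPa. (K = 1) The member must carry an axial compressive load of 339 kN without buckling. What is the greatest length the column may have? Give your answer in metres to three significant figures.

I = a⁴/12 = 25.1⁴/12 = 3.308×10^4 mm⁴
I = 3.308×10^-8 m⁴
At the buckling limit P_cr = P = 3.390×10^5 N
From P_cr = π²EI/(K·L)²:  L = (1/K)·√(π²EI/P_cr) = (1/1)·√(π²×1.39×10^11×3.308×10^-8/3.390×10^5)
L = 0.366 m

L_max ≈ 0.366 m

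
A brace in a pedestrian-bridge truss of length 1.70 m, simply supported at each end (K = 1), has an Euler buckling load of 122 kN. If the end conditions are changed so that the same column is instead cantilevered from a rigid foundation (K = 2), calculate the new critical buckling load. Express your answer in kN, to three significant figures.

P_cr ≈ 30.5 kN

P_cr ∝ 1/K², so P_cr,new = P_cr,old × (K_old/K_new)² = 122 × (1/2)²
= 122 × 0.2500 = 30.5 kN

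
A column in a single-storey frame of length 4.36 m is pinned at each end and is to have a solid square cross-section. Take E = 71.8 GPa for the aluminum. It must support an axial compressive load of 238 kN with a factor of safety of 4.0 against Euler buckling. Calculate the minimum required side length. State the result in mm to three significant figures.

Required P_cr = n·P = 4.0 × 238 = 952.0 kN
L_e = K·L = 1 × 4.36 = 4.360 m
Required I = P_cr·L_e²/(π²E) = 9.520×10^5 × 4.360² / (π² × 7.18×10^10) = 2.554×10^-5 m⁴
I_req = 2.554×10^7 mm⁴
Solid square: I = a⁴/12  ⇒  a = (12I)^(1/4) = (12×2.554×10^7)^(1/4) = 132 mm

a ≈ 132 mm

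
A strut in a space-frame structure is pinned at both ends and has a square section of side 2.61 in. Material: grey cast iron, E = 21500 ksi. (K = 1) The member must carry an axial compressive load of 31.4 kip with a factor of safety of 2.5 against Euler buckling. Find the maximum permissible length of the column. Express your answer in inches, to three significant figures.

I = a⁴/12 = 2.61⁴/12 = 3.867 in⁴
Required critical load P_cr = n·P = 2.5 × 31.4 = 78.50 kip = 7.850×10^4 lb
From P_cr = π²EI/(K·L)²:  L = (1/K)·√(π²EI/P_cr) = (1/1)·√(π²×2.15×10^7×3.867/7.850×10^4)
L = 102 in

L_max ≈ 102 in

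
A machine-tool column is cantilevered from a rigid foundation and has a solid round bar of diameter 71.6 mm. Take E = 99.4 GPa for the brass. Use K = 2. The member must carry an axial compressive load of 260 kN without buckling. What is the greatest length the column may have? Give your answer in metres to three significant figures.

I = πd⁴/64 = π×71.6⁴/64 = 1.290×10^6 mm⁴
I = 1.290×10^-6 m⁴
At the buckling limit P_cr = P = 2.600×10^5 N
From P_cr = π²EI/(K·L)²:  L = (1/K)·√(π²EI/P_cr) = (1/2)·√(π²×9.94×10^10×1.290×10^-6/2.600×10^5)
L = 1.10 m

L_max ≈ 1.10 m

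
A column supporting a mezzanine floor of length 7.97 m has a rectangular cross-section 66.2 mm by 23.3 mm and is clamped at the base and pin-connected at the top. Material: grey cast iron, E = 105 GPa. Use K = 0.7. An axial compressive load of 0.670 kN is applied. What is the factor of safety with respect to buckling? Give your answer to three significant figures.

Buckling occurs about the weak axis: I_min = h·b³/12 with b = 23.3 mm (the shorter side).
I_min = 66.2×23.3³/12 = 6.978×10^4 mm⁴
I = 6.978×10^4 mm⁴ = 6.978×10^-8 m⁴
Effective length L_e = K·L = 0.7 × 7.97 = 5.579 m
P_cr = π²EI / L_e² = π² × 105×10⁹ × 6.978×10^-8 / 5.579² = 2.323×10^3 N
Factor of safety n = P_cr / P = 2.3234 / 0.670 = 3.47

n ≈ 3.47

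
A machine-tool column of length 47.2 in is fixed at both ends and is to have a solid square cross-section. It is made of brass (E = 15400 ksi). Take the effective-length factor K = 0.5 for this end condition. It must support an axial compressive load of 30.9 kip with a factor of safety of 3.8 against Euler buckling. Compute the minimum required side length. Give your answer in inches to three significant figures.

a ≈ 1.51 in

Required P_cr = n·P = 3.8 × 30.9 = 117.4 kip
L_e = K·L = 0.5 × 47.2 = 23.60 in
Required I = P_cr·L_e²/(π²E) = 1.174×10^5 × 23.60² / (π² × 1.54×10^7) = 0.4303 in⁴
Solid square: I = a⁴/12  ⇒  a = (12I)^(1/4) = (12×0.4303)^(1/4) = 1.51 in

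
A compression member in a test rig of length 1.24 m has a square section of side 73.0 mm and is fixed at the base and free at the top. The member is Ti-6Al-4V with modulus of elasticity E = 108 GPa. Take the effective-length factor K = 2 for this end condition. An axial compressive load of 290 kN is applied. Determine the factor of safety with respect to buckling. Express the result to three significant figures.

I = a⁴/12 = 73.0⁴/12 = 2.367×10^6 mm⁴
I = 2.367×10^6 mm⁴ = 2.367×10^-6 m⁴
Effective length L_e = K·L = 2 × 1.24 = 2.480 m
P_cr = π²EI / L_e² = π² × 108×10⁹ × 2.367×10^-6 / 2.480² = 4.101×10^5 N
Factor of safety n = P_cr / P = 410.14 / 290 = 1.41

n ≈ 1.41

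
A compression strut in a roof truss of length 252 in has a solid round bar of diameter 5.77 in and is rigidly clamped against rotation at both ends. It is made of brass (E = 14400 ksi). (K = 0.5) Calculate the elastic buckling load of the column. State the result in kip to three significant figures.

P_cr ≈ 487 kip

I = πd⁴/64 = π×5.77⁴/64 = 54.41 in⁴
Effective length L_e = K·L = 0.5 × 252 = 126.0 in
P_cr = π²EI / L_e² = π² × 14400×10³ × 54.41 / 126.0² = 4.871×10^5 lb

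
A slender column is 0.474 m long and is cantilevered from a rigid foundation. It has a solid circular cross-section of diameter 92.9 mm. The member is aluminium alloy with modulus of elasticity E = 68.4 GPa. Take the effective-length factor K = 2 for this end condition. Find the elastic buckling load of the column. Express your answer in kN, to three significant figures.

P_cr ≈ 2750 kN

I = πd⁴/64 = π×92.9⁴/64 = 3.656×10^6 mm⁴
I = 3.656×10^6 mm⁴ = 3.656×10^-6 m⁴
Effective length L_e = K·L = 2 × 0.474 = 0.9480 m
P_cr = π²EI / L_e² = π² × 68.4×10⁹ × 3.656×10^-6 / 0.9480² = 2.746×10^6 N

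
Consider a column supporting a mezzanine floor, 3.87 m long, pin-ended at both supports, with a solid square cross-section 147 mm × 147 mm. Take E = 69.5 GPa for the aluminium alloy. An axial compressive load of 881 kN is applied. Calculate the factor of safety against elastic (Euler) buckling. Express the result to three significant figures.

I = a⁴/12 = 147⁴/12 = 3.891×10^7 mm⁴
I = 3.891×10^7 mm⁴ = 3.891×10^-5 m⁴
Effective length L_e = K·L = 1 × 3.87 = 3.870 m
P_cr = π²EI / L_e² = π² × 69.5×10⁹ × 3.891×10^-5 / 3.870² = 1.782×10^6 N
Factor of safety n = P_cr / P = 1782.2 / 881 = 2.02

n ≈ 2.02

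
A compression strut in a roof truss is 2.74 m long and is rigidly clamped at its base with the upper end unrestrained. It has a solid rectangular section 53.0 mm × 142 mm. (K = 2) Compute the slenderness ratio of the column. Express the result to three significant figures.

Buckling occurs about the weak axis: I_min = h·b³/12 with b = 53.0 mm (the shorter side).
I_min = 142×53.0³/12 = 1.762×10^6 mm⁴
A = 7.526×10^3 mm²;  r_min = √(I/A) = √(1.762×10^6/7.526×10^3) = 15.30 mm
L_e = K·L = 2 × 2.74 m = 5.480 m = 5480.0 mm
λ = L_e / r_min = 5480.0 / 15.30 = 358

λ ≈ 358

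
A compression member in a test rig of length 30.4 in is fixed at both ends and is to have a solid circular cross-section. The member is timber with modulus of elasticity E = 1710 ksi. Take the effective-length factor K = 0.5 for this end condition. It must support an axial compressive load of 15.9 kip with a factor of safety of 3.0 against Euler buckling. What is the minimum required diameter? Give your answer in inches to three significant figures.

d ≈ 1.91 in

Required P_cr = n·P = 3.0 × 15.9 = 47.70 kip
L_e = K·L = 0.5 × 30.4 = 15.20 in
Required I = P_cr·L_e²/(π²E) = 4.770×10^4 × 15.20² / (π² × 1.71×10^6) = 0.6530 in⁴
Solid circle: I = πd⁴/64  ⇒  d = (64I/π)^(1/4) = (64×0.6530/π)^(1/4) = 1.91 in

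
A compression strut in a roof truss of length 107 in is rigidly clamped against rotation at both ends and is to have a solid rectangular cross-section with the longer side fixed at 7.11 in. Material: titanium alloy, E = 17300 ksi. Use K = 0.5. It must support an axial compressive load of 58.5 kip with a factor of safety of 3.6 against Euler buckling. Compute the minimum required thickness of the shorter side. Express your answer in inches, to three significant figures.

b ≈ 1.81 in

Required P_cr = n·P = 3.6 × 58.5 = 210.6 kip
L_e = K·L = 0.5 × 107 = 53.50 in
Required I = P_cr·L_e²/(π²E) = 2.106×10^5 × 53.50² / (π² × 1.73×10^7) = 3.530 in⁴
Rectangle, weak axis: I_min = h·b³/12 with h = 7.11 in fixed  ⇒  b = (12I/h)^(1/3) = 1.81 in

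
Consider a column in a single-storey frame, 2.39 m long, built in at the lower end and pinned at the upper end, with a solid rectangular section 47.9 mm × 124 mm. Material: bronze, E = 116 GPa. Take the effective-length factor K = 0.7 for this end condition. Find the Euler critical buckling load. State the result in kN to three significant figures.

P_cr ≈ 465 kN

Buckling occurs about the weak axis: I_min = h·b³/12 with b = 47.9 mm (the shorter side).
I_min = 124×47.9³/12 = 1.136×10^6 mm⁴
I = 1.136×10^6 mm⁴ = 1.136×10^-6 m⁴
Effective length L_e = K·L = 0.7 × 2.39 = 1.673 m
P_cr = π²EI / L_e² = π² × 116×10⁹ × 1.136×10^-6 / 1.673² = 4.645×10^5 N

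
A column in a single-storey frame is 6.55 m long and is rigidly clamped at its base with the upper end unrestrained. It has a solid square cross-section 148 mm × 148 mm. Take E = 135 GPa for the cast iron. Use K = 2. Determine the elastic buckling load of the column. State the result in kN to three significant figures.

I = a⁴/12 = 148⁴/12 = 3.998×10^7 mm⁴
I = 3.998×10^7 mm⁴ = 3.998×10^-5 m⁴
Effective length L_e = K·L = 2 × 6.55 = 13.10 m
P_cr = π²EI / L_e² = π² × 135×10⁹ × 3.998×10^-5 / 13.10² = 3.104×10^5 N

P_cr ≈ 310 kN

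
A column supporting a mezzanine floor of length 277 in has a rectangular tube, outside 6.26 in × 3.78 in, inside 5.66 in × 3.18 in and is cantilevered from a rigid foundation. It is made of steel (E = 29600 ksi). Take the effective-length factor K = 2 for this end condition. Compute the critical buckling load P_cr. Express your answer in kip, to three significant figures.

P_cr ≈ 12.4 kip

Weak-axis I_min = (h_o·b_o³ − h_i·b_i³)/12 with b_o = 3.78, b_i = 3.180 in (shorter outer/inner sides).
I_min = (6.26×3.78³ − 5.660×3.180³)/12 = 13.01 in⁴
Effective length L_e = K·L = 2 × 277 = 554.0 in
P_cr = π²EI / L_e² = π² × 29600×10³ × 13.01 / 554.0² = 1.238×10^4 lb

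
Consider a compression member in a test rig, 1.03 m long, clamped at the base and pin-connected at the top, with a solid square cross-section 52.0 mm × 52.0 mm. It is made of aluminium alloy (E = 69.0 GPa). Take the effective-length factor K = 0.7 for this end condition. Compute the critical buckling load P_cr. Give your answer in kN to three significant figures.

P_cr ≈ 798 kN

I = a⁴/12 = 52.0⁴/12 = 6.093×10^5 mm⁴
I = 6.093×10^5 mm⁴ = 6.093×10^-7 m⁴
Effective length L_e = K·L = 0.7 × 1.03 = 0.7210 m
P_cr = π²EI / L_e² = π² × 69.0×10⁹ × 6.093×10^-7 / 0.7210² = 7.982×10^5 N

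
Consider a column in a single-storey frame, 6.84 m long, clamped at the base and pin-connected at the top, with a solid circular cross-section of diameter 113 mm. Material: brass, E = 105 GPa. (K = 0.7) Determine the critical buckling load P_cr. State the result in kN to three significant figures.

I = πd⁴/64 = π×113⁴/64 = 8.004×10^6 mm⁴
I = 8.004×10^6 mm⁴ = 8.004×10^-6 m⁴
Effective length L_e = K·L = 0.7 × 6.84 = 4.788 m
P_cr = π²EI / L_e² = π² × 105×10⁹ × 8.004×10^-6 / 4.788² = 3.618×10^5 N

P_cr ≈ 362 kN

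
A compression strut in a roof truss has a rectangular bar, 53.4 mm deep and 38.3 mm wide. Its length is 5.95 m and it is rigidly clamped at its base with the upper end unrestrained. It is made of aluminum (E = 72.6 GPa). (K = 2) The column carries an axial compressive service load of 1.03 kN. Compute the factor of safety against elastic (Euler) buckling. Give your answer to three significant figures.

n ≈ 1.23

Buckling occurs about the weak axis: I_min = h·b³/12 with b = 38.3 mm (the shorter side).
I_min = 53.4×38.3³/12 = 2.500×10^5 mm⁴
I = 2.500×10^5 mm⁴ = 2.500×10^-7 m⁴
Effective length L_e = K·L = 2 × 5.95 = 11.90 m
P_cr = π²EI / L_e² = π² × 72.6×10⁹ × 2.500×10^-7 / 11.90² = 1.265×10^3 N
Factor of safety n = P_cr / P = 1.2650 / 1.03 = 1.23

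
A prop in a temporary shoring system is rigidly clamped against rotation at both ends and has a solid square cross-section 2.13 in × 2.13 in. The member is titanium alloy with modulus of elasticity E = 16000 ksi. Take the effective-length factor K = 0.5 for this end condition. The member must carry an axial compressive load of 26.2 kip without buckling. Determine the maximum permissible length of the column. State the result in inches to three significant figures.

I = a⁴/12 = 2.13⁴/12 = 1.715 in⁴
At the buckling limit P_cr = P = 2.620×10^4 lb
From P_cr = π²EI/(K·L)²:  L = (1/K)·√(π²EI/P_cr) = (1/0.5)·√(π²×1.60×10^7×1.715/2.620×10^4)
L = 203 in

L_max ≈ 203 in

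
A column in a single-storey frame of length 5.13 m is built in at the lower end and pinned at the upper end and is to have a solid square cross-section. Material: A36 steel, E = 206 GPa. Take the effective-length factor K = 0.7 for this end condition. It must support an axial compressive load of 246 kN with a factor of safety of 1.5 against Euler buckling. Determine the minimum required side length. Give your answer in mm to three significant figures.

a ≈ 72.8 mm

Required P_cr = n·P = 1.5 × 246 = 369.0 kN
L_e = K·L = 0.7 × 5.13 = 3.591 m
Required I = P_cr·L_e²/(π²E) = 3.690×10^5 × 3.591² / (π² × 2.06×10^11) = 2.340×10^-6 m⁴
I_req = 2.340×10^6 mm⁴
Solid square: I = a⁴/12  ⇒  a = (12I)^(1/4) = (12×2.340×10^6)^(1/4) = 72.8 mm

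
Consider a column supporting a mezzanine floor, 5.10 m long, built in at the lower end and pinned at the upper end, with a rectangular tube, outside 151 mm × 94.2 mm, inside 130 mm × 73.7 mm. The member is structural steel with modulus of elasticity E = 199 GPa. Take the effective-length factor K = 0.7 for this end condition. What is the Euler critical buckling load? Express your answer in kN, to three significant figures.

Weak-axis I_min = (h_o·b_o³ − h_i·b_i³)/12 with b_o = 94.2, b_i = 73.70 mm (shorter outer/inner sides).
I_min = (151×94.2³ − 130.0×73.70³)/12 = 6.182×10^6 mm⁴
I = 6.182×10^6 mm⁴ = 6.182×10^-6 m⁴
Effective length L_e = K·L = 0.7 × 5.10 = 3.570 m
P_cr = π²EI / L_e² = π² × 199×10⁹ × 6.182×10^-6 / 3.570² = 9.526×10^5 N

P_cr ≈ 953 kN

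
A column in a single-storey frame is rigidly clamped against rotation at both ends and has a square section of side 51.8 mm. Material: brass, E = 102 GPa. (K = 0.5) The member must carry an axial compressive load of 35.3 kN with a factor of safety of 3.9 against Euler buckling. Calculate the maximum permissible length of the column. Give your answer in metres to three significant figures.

I = a⁴/12 = 51.8⁴/12 = 6.000×10^5 mm⁴
I = 6.000×10^-7 m⁴
Required critical load P_cr = n·P = 3.9 × 35.3 = 137.7 kN = 1.377×10^5 N
From P_cr = π²EI/(K·L)²:  L = (1/K)·√(π²EI/P_cr) = (1/0.5)·√(π²×1.02×10^11×6.000×10^-7/1.377×10^5)
L = 4.19 m

L_max ≈ 4.19 m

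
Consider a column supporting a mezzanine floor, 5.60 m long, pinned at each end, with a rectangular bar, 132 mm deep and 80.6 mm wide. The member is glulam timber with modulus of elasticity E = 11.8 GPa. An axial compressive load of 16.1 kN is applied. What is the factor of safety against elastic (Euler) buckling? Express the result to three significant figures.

n ≈ 1.33

Buckling occurs about the weak axis: I_min = h·b³/12 with b = 80.6 mm (the shorter side).
I_min = 132×80.6³/12 = 5.760×10^6 mm⁴
I = 5.760×10^6 mm⁴ = 5.760×10^-6 m⁴
Effective length L_e = K·L = 1 × 5.60 = 5.600 m
P_cr = π²EI / L_e² = π² × 11.8×10⁹ × 5.760×10^-6 / 5.600² = 2.139×10^4 N
Factor of safety n = P_cr / P = 21.390 / 16.1 = 1.33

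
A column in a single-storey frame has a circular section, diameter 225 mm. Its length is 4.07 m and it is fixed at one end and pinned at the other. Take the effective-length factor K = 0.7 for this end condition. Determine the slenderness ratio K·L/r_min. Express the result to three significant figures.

For a solid circle r = d/4 = 225/4 = 56.25 mm
L_e = K·L = 0.7 × 4.07 m = 2.849 m = 2849.0 mm
λ = L_e / r_min = 2849.0 / 56.25 = 50.6

λ ≈ 50.6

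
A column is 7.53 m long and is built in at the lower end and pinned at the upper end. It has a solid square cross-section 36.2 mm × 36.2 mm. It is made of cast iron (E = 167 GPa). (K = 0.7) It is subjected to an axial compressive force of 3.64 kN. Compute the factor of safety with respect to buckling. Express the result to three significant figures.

I = a⁴/12 = 36.2⁴/12 = 1.431×10^5 mm⁴
I = 1.431×10^5 mm⁴ = 1.431×10^-7 m⁴
Effective length L_e = K·L = 0.7 × 7.53 = 5.271 m
P_cr = π²EI / L_e² = π² × 167×10⁹ × 1.431×10^-7 / 5.271² = 8.490×10^3 N
Factor of safety n = P_cr / P = 8.4895 / 3.64 = 2.33

n ≈ 2.33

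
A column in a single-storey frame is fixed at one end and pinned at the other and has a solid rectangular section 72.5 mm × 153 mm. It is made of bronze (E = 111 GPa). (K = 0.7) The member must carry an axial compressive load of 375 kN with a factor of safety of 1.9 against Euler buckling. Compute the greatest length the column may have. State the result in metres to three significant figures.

Buckling occurs about the weak axis: I_min = h·b³/12 with b = 72.5 mm (the shorter side).
I_min = 153×72.5³/12 = 4.859×10^6 mm⁴
I = 4.859×10^-6 m⁴
Required critical load P_cr = n·P = 1.9 × 375 = 712.5 kN = 7.125×10^5 N
From P_cr = π²EI/(K·L)²:  L = (1/K)·√(π²EI/P_cr) = (1/0.7)·√(π²×1.11×10^11×4.859×10^-6/7.125×10^5)
L = 3.90 m

L_max ≈ 3.90 m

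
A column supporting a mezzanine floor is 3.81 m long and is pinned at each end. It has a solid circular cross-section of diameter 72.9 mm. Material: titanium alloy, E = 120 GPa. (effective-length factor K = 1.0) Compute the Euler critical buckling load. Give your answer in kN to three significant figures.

P_cr ≈ 113 kN

I = πd⁴/64 = π×72.9⁴/64 = 1.386×10^6 mm⁴
I = 1.386×10^6 mm⁴ = 1.386×10^-6 m⁴
Effective length L_e = K·L = 1 × 3.81 = 3.810 m
P_cr = π²EI / L_e² = π² × 120×10⁹ × 1.386×10^-6 / 3.810² = 1.131×10^5 N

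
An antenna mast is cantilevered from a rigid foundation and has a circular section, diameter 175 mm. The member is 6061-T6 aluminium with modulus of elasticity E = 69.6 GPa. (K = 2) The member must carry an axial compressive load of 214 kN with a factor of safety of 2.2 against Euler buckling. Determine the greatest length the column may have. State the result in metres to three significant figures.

L_max ≈ 4.10 m

I = πd⁴/64 = π×175⁴/64 = 4.604×10^7 mm⁴
I = 4.604×10^-5 m⁴
Required critical load P_cr = n·P = 2.2 × 214 = 470.8 kN = 4.708×10^5 N
From P_cr = π²EI/(K·L)²:  L = (1/K)·√(π²EI/P_cr) = (1/2)·√(π²×6.96×10^10×4.604×10^-5/4.708×10^5)
L = 4.10 m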